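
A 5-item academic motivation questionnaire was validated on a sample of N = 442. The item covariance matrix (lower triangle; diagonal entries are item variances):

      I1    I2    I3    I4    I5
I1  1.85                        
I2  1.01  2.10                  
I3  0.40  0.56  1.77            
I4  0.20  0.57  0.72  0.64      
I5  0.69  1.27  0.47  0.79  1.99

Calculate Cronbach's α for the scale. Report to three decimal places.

Σσᵢ² = 1.85 + 2.10 + 1.77 + 0.64 + 1.99 = 8.35
Sum of the distinct covariances = 6.68
σ²_T = 8.35 + 2 × 6.68 = 21.71
α = (k/(k−1))·(1 − Σσᵢ²/σ²_T) = (5/4)·(1 − 8.35/21.71) = 0.769

Cronbach's α = 0.769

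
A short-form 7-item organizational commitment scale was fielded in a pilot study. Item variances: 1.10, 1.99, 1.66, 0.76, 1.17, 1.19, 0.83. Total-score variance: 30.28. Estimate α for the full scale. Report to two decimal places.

ΣVar(i) = 1.10 + 1.99 + 1.66 + 0.76 + 1.17 + 1.19 + 0.83 = 8.70
α = (k/(k−1))·(1 − ΣVar(i)/σ²_total) = (7/6)·(1 − 8.70/30.28) = 0.83

α = 0.83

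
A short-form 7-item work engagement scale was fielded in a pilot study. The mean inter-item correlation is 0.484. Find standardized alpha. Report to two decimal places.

Standardized α = k·r̄ / (1 + (k−1)·r̄) = 7 × 0.484 / (1 + 6 × 0.484)
  = 3.3880 / 3.9040 = 0.87

α = 0.87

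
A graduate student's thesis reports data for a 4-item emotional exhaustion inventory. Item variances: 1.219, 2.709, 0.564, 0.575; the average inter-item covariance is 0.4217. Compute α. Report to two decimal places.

α = 0.67

Σσᵢ² = 1.219 + 2.709 + 0.564 + 0.575 = 5.067
Sum of the 6 distinct covariances = 6 × 0.4217 = 2.5302
total variance = Σσᵢ² + 2·Σcov = 5.067 + 2 × 2.5302 = 10.1274
α = (4/3)·(1 − 5.067/10.1274) = 0.67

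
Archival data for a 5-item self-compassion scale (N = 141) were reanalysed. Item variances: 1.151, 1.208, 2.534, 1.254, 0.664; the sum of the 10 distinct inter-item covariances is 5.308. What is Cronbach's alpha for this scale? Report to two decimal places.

Cronbach's alpha = 0.76

sum of item variances = 1.151 + 1.208 + 2.534 + 1.254 + 0.664 = 6.811
Sum of distinct covariances = 5.308
σ²_T = sum of item variances + 2·Σcov = 6.811 + 2 × 5.308 = 17.427
α = (5/4)·(1 − 6.811/17.427) = 0.76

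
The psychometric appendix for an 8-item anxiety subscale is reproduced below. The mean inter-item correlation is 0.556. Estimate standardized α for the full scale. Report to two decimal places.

α = 0.91

Standardized α = k·r̄ / (1 + (k−1)·r̄) = 8 × 0.556 / (1 + 7 × 0.556)
  = 4.4480 / 4.8920 = 0.91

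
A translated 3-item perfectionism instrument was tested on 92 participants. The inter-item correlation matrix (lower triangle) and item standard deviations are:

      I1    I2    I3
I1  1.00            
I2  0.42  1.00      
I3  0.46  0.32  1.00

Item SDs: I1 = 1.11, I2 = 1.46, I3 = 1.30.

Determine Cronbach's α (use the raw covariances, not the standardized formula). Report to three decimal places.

Cronbach's α = 0.654

Σσ²ᵢ = 1.11² + 1.46² + 1.30² = 5.0537
Covariances σ_ij = r_ij · s_i · s_j:
  σ(I1,I2) = 0.42 × 1.11 × 1.46 = 0.6807
  σ(I1,I3) = 0.46 × 1.11 × 1.30 = 0.6638
  σ(I2,I3) = 0.32 × 1.46 × 1.30 = 0.6074
σ²_T = Σσ²ᵢ + 2·Σσ_ij = 5.0537 + 2 × 1.9519 = 8.9575
α = (3/2)·(1 − 5.0537/8.9575) = 0.654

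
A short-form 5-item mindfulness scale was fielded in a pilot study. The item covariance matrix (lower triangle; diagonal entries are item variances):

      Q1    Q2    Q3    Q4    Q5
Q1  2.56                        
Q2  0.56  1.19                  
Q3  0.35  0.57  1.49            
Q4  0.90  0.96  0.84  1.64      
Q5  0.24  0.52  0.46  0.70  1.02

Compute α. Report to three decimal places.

α = 0.759

sum of item variances = 2.56 + 1.19 + 1.49 + 1.64 + 1.02 = 7.90
Σ_{i<j} σ_ij = 6.10
σ²_total = 7.90 + 2 × 6.10 = 20.10
α = (k/(k−1))·(1 − sum of item variances/σ²_total) = (5/4)·(1 − 7.90/20.10) = 0.759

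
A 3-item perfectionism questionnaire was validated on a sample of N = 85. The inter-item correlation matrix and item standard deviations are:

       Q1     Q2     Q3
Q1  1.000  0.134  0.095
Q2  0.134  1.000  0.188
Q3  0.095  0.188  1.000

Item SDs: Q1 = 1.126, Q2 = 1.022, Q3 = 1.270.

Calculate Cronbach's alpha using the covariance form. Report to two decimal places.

Cronbach's alpha = 0.32

Σσ²ᵢ = 1.126² + 1.022² + 1.270² = 3.9253
Covariances σ_ij = r_ij · s_i · s_j:
  σ(Q1,Q2) = 0.134 × 1.126 × 1.022 = 0.1542
  σ(Q1,Q3) = 0.095 × 1.126 × 1.270 = 0.1359
  σ(Q2,Q3) = 0.188 × 1.022 × 1.270 = 0.2440
σ²_T = Σσ²ᵢ + 2·Σσ_ij = 3.9253 + 2 × 0.5341 = 4.9935
α = (3/2)·(1 − 3.9253/4.9935) = 0.32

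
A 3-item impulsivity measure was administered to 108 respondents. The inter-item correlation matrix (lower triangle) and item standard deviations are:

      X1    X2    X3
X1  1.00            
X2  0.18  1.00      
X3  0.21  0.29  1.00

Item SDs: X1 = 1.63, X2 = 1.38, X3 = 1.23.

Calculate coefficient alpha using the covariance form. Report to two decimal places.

coefficient alpha = 0.45

Σσ²ᵢ = 1.63² + 1.38² + 1.23² = 6.0742
Covariances σ_ij = r_ij · s_i · s_j:
  σ(X1,X2) = 0.18 × 1.63 × 1.38 = 0.4049
  σ(X1,X3) = 0.21 × 1.63 × 1.23 = 0.4210
  σ(X2,X3) = 0.29 × 1.38 × 1.23 = 0.4922
σ²_T = Σσ²ᵢ + 2·Σσ_ij = 6.0742 + 2 × 1.3181 = 8.7104
α = (3/2)·(1 − 6.0742/8.7104) = 0.45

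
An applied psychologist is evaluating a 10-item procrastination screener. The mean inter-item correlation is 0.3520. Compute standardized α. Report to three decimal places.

standardized α = 0.845

Standardized α = k·r̄ / (1 + (k−1)·r̄) = 10 × 0.3520 / (1 + 9 × 0.3520)
  = 3.5200 / 4.1680 = 0.845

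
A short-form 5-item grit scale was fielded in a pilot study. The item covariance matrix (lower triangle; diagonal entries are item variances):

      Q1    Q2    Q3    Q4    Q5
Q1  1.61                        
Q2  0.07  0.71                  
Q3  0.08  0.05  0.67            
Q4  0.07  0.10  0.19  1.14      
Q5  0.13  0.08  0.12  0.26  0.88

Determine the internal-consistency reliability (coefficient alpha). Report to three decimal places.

Σσᵢ² = 1.61 + 0.71 + 0.67 + 1.14 + 0.88 = 5.01
Sum of off-diagonal covariances = 1.15
σ²_total = 5.01 + 2 × 1.15 = 7.31
α = (k/(k−1))·(1 − Σσᵢ²/σ²_total) = (5/4)·(1 − 5.01/7.31) = 0.393

α = 0.393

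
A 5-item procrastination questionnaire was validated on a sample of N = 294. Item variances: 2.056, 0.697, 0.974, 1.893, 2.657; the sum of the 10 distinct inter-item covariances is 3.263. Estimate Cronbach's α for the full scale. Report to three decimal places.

Cronbach's α = 0.551

Σσᵢ² = 2.056 + 0.697 + 0.974 + 1.893 + 2.657 = 8.277
Sum of distinct covariances = 3.263
Var(T) = Σσᵢ² + 2·Σcov = 8.277 + 2 × 3.263 = 14.803
α = (5/4)·(1 − 8.277/14.803) = 0.551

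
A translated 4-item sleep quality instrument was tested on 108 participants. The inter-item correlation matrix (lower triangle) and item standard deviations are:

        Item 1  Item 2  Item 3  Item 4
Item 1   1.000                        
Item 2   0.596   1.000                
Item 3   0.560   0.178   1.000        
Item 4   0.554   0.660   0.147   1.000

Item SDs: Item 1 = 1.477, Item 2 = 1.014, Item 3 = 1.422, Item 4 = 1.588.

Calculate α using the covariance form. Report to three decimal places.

Σσ²ᵢ = 1.477² + 1.014² + 1.422² + 1.588² = 7.7536
Covariances σ_ij = r_ij · s_i · s_j:
  σ(Item 1,Item 2) = 0.596 × 1.477 × 1.014 = 0.8926
  σ(Item 1,Item 3) = 0.560 × 1.477 × 1.422 = 1.1762
  σ(Item 1,Item 4) = 0.554 × 1.477 × 1.588 = 1.2994
  σ(Item 2,Item 3) = 0.178 × 1.014 × 1.422 = 0.2567
  σ(Item 2,Item 4) = 0.660 × 1.014 × 1.588 = 1.0628
  σ(Item 3,Item 4) = 0.147 × 1.422 × 1.588 = 0.3319
σ²_T = Σσ²ᵢ + 2·Σσ_ij = 7.7536 + 2 × 5.0196 = 17.7928
α = (4/3)·(1 − 7.7536/17.7928) = 0.752

α = 0.752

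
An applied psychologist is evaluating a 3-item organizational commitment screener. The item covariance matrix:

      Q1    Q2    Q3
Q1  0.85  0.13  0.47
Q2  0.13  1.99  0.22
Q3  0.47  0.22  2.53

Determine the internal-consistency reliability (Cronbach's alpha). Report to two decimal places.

Σσᵢ² = 0.85 + 1.99 + 2.53 = 5.37
Σ_{i<j} σ_ij = 0.82
total variance = 5.37 + 2 × 0.82 = 7.01
α = (k/(k−1))·(1 − Σσᵢ²/total variance) = (3/2)·(1 − 5.37/7.01) = 0.35

α = 0.35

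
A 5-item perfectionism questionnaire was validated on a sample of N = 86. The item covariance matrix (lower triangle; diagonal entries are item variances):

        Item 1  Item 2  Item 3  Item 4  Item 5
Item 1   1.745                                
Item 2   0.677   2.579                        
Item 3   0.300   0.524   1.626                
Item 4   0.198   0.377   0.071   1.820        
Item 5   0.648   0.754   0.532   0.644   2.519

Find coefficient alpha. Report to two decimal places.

Σσ²ᵢ = 1.745 + 2.579 + 1.626 + 1.820 + 2.519 = 10.289
Sum of off-diagonal covariances = 4.725
total variance = 10.289 + 2 × 4.725 = 19.739
α = (k/(k−1))·(1 − Σσ²ᵢ/total variance) = (5/4)·(1 − 10.289/19.739) = 0.60

α = 0.60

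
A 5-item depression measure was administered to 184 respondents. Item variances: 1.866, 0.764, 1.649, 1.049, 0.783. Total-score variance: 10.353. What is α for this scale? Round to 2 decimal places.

α = 0.51

sum of item variances = 1.866 + 0.764 + 1.649 + 1.049 + 0.783 = 6.111
α = (k/(k−1))·(1 − sum of item variances/σ²_total) = (5/4)·(1 − 6.111/10.353) = 0.51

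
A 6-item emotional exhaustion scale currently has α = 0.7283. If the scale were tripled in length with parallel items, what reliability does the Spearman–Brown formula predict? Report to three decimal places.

Length factor m = 3
α' = m·α / (1 + (m−1)·α)
   = 3 × 0.7283 / (1 + (3 − 1) × 0.7283)
   = 2.1849 / 2.4566 = 0.889

predicted reliability = 0.889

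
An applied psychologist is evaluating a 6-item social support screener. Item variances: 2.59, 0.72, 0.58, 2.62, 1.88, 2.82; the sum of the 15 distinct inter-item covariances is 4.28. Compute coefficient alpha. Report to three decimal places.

sum of item variances = 2.59 + 0.72 + 0.58 + 2.62 + 1.88 + 2.82 = 11.21
Sum of distinct covariances = 4.28
σ²_T = sum of item variances + 2·Σcov = 11.21 + 2 × 4.28 = 19.77
α = (6/5)·(1 − 11.21/19.77) = 0.520

α = 0.520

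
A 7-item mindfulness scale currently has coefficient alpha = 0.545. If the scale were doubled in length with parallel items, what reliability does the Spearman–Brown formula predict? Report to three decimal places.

Length factor m = 2
α' = m·α / (1 + (m−1)·α)
   = 2 × 0.545 / (1 + (2 − 1) × 0.545)
   = 1.0900 / 1.5450 = 0.706

predicted reliability = 0.706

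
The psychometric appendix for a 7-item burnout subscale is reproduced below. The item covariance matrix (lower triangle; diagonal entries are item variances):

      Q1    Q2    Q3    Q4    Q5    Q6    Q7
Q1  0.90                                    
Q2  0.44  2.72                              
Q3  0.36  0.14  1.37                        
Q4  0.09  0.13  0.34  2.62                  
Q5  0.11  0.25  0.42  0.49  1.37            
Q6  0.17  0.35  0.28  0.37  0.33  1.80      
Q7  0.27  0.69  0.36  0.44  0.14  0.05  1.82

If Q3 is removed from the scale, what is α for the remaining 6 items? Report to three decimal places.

α = 0.522

Remaining items: Q1, Q2, Q4, Q5, Q6, Q7 (k = 6).
Σσ²ᵢ = 0.90 + 2.72 + 2.62 + 1.37 + 1.80 + 1.82 = 11.23
total variance = 11.23 + 2 × 4.32 = 19.87
α (item deleted) = (6/5)·(1 − 11.23/19.87) = 0.522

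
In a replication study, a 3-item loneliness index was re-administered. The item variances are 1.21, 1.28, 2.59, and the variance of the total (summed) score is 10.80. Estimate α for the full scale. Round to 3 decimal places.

sum of item variances = 1.21 + 1.28 + 2.59 = 5.08
α = (k/(k−1))·(1 − sum of item variances/Var(T)) = (3/2)·(1 − 5.08/10.80) = 0.794

α = 0.794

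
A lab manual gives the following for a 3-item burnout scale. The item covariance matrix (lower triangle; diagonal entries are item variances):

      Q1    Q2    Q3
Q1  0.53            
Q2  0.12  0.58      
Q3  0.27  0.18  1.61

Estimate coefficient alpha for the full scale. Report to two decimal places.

Σσ²ᵢ = 0.53 + 0.58 + 1.61 = 2.72
Sum of the distinct covariances = 0.57
Var(T) = 2.72 + 2 × 0.57 = 3.86
α = (k/(k−1))·(1 − Σσ²ᵢ/Var(T)) = (3/2)·(1 − 2.72/3.86) = 0.44

α = 0.44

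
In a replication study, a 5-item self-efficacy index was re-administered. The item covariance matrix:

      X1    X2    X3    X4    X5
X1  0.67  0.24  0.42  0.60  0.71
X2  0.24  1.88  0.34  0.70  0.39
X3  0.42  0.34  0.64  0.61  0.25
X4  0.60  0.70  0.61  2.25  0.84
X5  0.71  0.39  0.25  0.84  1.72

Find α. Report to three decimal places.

Σσ²ᵢ = 0.67 + 1.88 + 0.64 + 2.25 + 1.72 = 7.16
Sum of off-diagonal covariances = 5.10
Var(T) = 7.16 + 2 × 5.10 = 17.36
α = (k/(k−1))·(1 − Σσ²ᵢ/Var(T)) = (5/4)·(1 − 7.16/17.36) = 0.734

α = 0.734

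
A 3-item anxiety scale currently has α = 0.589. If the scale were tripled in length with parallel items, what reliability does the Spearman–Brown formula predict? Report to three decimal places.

Length factor m = 3
α' = m·α / (1 + (m−1)·α)
   = 3 × 0.589 / (1 + (3 − 1) × 0.589)
   = 1.7670 / 2.1780 = 0.811

predicted reliability = 0.811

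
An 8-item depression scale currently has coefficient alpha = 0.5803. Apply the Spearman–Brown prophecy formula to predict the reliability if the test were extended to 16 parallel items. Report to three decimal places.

Length factor m = 16/8 = 2.0000
α' = m·α / (1 + (m−1)·α)
   = 16/8 × 0.5803 / (1 + (16/8 − 1) × 0.5803)
   = 1.1606 / 1.5803 = 0.734

predicted reliability = 0.734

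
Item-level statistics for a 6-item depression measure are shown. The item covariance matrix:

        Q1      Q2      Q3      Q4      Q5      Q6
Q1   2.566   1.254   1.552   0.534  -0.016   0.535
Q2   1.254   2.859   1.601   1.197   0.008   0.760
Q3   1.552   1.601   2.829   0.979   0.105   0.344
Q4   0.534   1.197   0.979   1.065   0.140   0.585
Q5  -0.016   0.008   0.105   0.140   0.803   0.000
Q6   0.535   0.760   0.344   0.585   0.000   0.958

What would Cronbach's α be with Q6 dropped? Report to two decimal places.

α = 0.74

Remaining items: Q1, Q2, Q3, Q4, Q5 (k = 5).
ΣVar(i) = 2.566 + 2.859 + 2.829 + 1.065 + 0.803 = 10.122
σ²_total = 10.122 + 2 × 7.354 = 24.830
α (item deleted) = (5/4)·(1 − 10.122/24.830) = 0.74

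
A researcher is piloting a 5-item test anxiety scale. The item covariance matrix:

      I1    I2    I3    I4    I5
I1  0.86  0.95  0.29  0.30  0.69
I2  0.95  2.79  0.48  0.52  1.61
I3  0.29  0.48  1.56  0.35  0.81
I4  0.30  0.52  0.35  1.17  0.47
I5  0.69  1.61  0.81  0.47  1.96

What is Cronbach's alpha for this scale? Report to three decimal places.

Cronbach's alpha = 0.760

sum of item variances = 0.86 + 2.79 + 1.56 + 1.17 + 1.96 = 8.34
Σ_{i<j} σ_ij = 6.47
σ²_total = 8.34 + 2 × 6.47 = 21.28
α = (k/(k−1))·(1 − sum of item variances/σ²_total) = (5/4)·(1 − 8.34/21.28) = 0.760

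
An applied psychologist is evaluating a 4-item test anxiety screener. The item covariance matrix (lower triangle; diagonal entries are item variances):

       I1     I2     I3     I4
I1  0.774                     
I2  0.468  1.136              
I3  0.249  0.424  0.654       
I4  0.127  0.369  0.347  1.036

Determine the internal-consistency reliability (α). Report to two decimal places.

α = 0.70

Σσ²ᵢ = 0.774 + 1.136 + 0.654 + 1.036 = 3.600
Sum of the distinct covariances = 1.984
σ²_total = 3.600 + 2 × 1.984 = 7.568
α = (k/(k−1))·(1 − Σσ²ᵢ/σ²_total) = (4/3)·(1 − 3.600/7.568) = 0.70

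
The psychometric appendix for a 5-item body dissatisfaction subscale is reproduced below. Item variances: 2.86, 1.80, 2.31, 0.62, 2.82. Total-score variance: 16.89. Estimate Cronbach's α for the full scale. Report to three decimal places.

α = 0.480

Σσᵢ² = 2.86 + 1.80 + 2.31 + 0.62 + 2.82 = 10.41
α = (k/(k−1))·(1 − Σσᵢ²/Var(T)) = (5/4)·(1 − 10.41/16.89) = 0.480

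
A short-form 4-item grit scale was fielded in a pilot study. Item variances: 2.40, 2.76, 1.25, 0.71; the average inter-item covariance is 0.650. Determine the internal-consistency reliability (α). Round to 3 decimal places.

ΣVar(i) = 2.40 + 2.76 + 1.25 + 0.71 = 7.12
Sum of the 6 distinct covariances = 6 × 0.650 = 3.900
σ²_T = ΣVar(i) + 2·Σcov = 7.12 + 2 × 3.900 = 14.920
α = (4/3)·(1 − 7.12/14.920) = 0.697

α = 0.697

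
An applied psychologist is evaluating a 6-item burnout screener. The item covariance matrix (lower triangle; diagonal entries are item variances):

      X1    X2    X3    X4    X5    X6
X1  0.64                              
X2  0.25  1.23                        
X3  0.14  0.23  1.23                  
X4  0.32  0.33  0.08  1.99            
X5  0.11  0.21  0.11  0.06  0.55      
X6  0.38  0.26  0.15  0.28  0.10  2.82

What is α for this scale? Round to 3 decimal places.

α = 0.499

Σσᵢ² = 0.64 + 1.23 + 1.23 + 1.99 + 0.55 + 2.82 = 8.46
Sum of off-diagonal covariances = 3.01
total variance = 8.46 + 2 × 3.01 = 14.48
α = (k/(k−1))·(1 − Σσᵢ²/total variance) = (6/5)·(1 − 8.46/14.48) = 0.499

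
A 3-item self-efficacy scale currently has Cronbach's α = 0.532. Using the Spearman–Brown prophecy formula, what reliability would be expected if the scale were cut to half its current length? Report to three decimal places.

predicted reliability = 0.362

Length factor m = 1/2
α' = m·α / (1 − (1−m)·α)
   = 1/2 × 0.532 / (1 − (1 − 1/2) × 0.532)
   = 0.2660 / 0.7340 = 0.362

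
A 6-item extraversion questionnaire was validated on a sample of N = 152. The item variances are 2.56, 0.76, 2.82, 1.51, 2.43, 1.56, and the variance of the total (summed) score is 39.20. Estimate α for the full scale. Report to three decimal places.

α = 0.844

sum of item variances = 2.56 + 0.76 + 2.82 + 1.51 + 2.43 + 1.56 = 11.64
α = (k/(k−1))·(1 − sum of item variances/Var(T)) = (6/5)·(1 − 11.64/39.20) = 0.844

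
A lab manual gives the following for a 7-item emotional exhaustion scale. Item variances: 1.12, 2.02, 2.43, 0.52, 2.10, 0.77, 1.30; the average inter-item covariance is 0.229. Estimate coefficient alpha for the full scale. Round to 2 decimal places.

α = 0.56

ΣVar(i) = 1.12 + 2.02 + 2.43 + 0.52 + 2.10 + 0.77 + 1.30 = 10.26
Sum of the 21 distinct covariances = 21 × 0.229 = 4.809
Var(T) = ΣVar(i) + 2·Σcov = 10.26 + 2 × 4.809 = 19.878
α = (7/6)·(1 − 10.26/19.878) = 0.56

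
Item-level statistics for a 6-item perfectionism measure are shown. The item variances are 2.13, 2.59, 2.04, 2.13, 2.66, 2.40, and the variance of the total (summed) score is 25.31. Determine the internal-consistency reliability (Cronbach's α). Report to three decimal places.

Cronbach's α = 0.539

Σσᵢ² = 2.13 + 2.59 + 2.04 + 2.13 + 2.66 + 2.40 = 13.95
α = (k/(k−1))·(1 − Σσᵢ²/total variance) = (6/5)·(1 − 13.95/25.31) = 0.539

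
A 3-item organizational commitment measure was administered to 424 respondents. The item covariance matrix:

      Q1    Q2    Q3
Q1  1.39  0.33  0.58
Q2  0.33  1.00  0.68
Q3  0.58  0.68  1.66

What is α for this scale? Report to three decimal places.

α = 0.660

Σσ²ᵢ = 1.39 + 1.00 + 1.66 = 4.05
Σ_{i<j} σ_ij = 1.59
Var(T) = 4.05 + 2 × 1.59 = 7.23
α = (k/(k−1))·(1 − Σσ²ᵢ/Var(T)) = (3/2)·(1 − 4.05/7.23) = 0.660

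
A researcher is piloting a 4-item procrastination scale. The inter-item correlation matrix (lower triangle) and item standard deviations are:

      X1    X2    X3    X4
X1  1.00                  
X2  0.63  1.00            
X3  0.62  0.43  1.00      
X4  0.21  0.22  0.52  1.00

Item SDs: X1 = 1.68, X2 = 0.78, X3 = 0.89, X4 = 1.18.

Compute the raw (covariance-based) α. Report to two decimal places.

α = 0.71

Σσ²ᵢ = 1.68² + 0.78² + 0.89² + 1.18² = 5.6153
Covariances σ_ij = r_ij · s_i · s_j:
  σ(X1,X2) = 0.63 × 1.68 × 0.78 = 0.8256
  σ(X1,X3) = 0.62 × 1.68 × 0.89 = 0.9270
  σ(X1,X4) = 0.21 × 1.68 × 1.18 = 0.4163
  σ(X2,X3) = 0.43 × 0.78 × 0.89 = 0.2985
  σ(X2,X4) = 0.22 × 0.78 × 1.18 = 0.2025
  σ(X3,X4) = 0.52 × 0.89 × 1.18 = 0.5461
σ²_T = Σσ²ᵢ + 2·Σσ_ij = 5.6153 + 2 × 3.2160 = 12.0473
α = (4/3)·(1 − 5.6153/12.0473) = 0.71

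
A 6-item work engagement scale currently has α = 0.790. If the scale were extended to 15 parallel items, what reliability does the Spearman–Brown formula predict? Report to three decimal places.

Length factor m = 15/6 = 2.5000
α' = m·α / (1 + (m−1)·α)
   = 15/6 × 0.790 / (1 + (15/6 − 1) × 0.790)
   = 1.9750 / 2.1850 = 0.904

predicted reliability = 0.904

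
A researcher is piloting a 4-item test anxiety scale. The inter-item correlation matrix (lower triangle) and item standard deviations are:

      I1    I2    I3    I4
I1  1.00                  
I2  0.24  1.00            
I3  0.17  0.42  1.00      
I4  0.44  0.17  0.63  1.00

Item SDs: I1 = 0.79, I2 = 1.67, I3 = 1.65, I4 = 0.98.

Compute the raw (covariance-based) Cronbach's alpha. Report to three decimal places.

Σσ²ᵢ = 0.79² + 1.67² + 1.65² + 0.98² = 7.0959
Covariances σ_ij = r_ij · s_i · s_j:
  σ(I1,I2) = 0.24 × 0.79 × 1.67 = 0.3166
  σ(I1,I3) = 0.17 × 0.79 × 1.65 = 0.2216
  σ(I1,I4) = 0.44 × 0.79 × 0.98 = 0.3406
  σ(I2,I3) = 0.42 × 1.67 × 1.65 = 1.1573
  σ(I2,I4) = 0.17 × 1.67 × 0.98 = 0.2782
  σ(I3,I4) = 0.63 × 1.65 × 0.98 = 1.0187
σ²_T = Σσ²ᵢ + 2·Σσ_ij = 7.0959 + 2 × 3.3330 = 13.7619
α = (4/3)·(1 − 7.0959/13.7619) = 0.646

α = 0.646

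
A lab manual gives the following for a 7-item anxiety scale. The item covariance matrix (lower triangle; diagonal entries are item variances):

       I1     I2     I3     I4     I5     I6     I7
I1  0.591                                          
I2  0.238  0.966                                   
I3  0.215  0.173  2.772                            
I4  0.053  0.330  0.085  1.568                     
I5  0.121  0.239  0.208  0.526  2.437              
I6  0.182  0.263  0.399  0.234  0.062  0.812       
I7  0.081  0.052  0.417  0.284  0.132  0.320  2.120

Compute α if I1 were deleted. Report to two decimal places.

Remaining items: I2, I3, I4, I5, I6, I7 (k = 6).
sum of item variances = 0.966 + 2.772 + 1.568 + 2.437 + 0.812 + 2.120 = 10.675
Var(T) = 10.675 + 2 × 3.724 = 18.123
α (item deleted) = (6/5)·(1 − 10.675/18.123) = 0.49

α = 0.49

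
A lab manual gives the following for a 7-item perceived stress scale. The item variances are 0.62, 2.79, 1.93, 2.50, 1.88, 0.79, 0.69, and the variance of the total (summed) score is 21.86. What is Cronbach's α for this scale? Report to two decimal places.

Σσ²ᵢ = 0.62 + 2.79 + 1.93 + 2.50 + 1.88 + 0.79 + 0.69 = 11.20
α = (k/(k−1))·(1 − Σσ²ᵢ/Var(T)) = (7/6)·(1 − 11.20/21.86) = 0.57

α = 0.57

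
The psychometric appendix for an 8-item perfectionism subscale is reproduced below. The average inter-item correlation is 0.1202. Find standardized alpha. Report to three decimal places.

Standardized α = k·r̄ / (1 + (k−1)·r̄) = 8 × 0.1202 / (1 + 7 × 0.1202)
  = 0.9616 / 1.8414 = 0.522

standardized alpha = 0.522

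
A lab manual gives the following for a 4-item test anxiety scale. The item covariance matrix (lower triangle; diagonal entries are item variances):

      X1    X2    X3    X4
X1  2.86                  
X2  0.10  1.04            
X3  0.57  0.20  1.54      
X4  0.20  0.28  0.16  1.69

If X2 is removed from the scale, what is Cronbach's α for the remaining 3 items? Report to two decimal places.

Cronbach's α = 0.35

Remaining items: X1, X3, X4 (k = 3).
ΣVar(i) = 2.86 + 1.54 + 1.69 = 6.09
total variance = 6.09 + 2 × 0.93 = 7.95
α (item deleted) = (3/2)·(1 − 6.09/7.95) = 0.35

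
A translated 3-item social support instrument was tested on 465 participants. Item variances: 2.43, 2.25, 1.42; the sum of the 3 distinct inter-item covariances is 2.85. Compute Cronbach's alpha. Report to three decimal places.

Σσ²ᵢ = 2.43 + 2.25 + 1.42 = 6.10
Sum of distinct covariances = 2.85
Var(T) = Σσ²ᵢ + 2·Σcov = 6.10 + 2 × 2.85 = 11.80
α = (3/2)·(1 − 6.10/11.80) = 0.725

α = 0.725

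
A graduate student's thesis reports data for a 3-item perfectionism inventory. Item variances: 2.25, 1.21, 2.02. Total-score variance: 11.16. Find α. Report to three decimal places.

sum of item variances = 2.25 + 1.21 + 2.02 = 5.48
α = (k/(k−1))·(1 − sum of item variances/σ²_T) = (3/2)·(1 − 5.48/11.16) = 0.763

α = 0.763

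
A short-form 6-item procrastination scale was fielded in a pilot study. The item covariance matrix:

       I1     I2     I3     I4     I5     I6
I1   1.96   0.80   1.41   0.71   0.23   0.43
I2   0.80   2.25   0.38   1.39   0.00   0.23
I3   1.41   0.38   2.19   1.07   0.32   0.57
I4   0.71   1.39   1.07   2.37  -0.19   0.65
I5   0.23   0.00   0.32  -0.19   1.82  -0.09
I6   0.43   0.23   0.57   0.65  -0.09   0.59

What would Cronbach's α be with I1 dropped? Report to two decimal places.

α = 0.61

Remaining items: I2, I3, I4, I5, I6 (k = 5).
Σσᵢ² = 2.25 + 2.19 + 2.37 + 1.82 + 0.59 = 9.22
σ²_total = 9.22 + 2 × 4.33 = 17.88
α (item deleted) = (5/4)·(1 − 9.22/17.88) = 0.61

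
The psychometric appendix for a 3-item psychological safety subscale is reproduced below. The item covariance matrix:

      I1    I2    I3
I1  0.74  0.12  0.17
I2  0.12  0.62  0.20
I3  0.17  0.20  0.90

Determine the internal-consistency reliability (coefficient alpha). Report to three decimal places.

α = 0.454

ΣVar(i) = 0.74 + 0.62 + 0.90 = 2.26
Sum of the distinct covariances = 0.49
total variance = 2.26 + 2 × 0.49 = 3.24
α = (k/(k−1))·(1 − ΣVar(i)/total variance) = (3/2)·(1 − 2.26/3.24) = 0.454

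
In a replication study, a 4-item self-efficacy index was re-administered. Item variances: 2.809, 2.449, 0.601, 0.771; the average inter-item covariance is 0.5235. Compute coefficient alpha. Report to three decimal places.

sum of item variances = 2.809 + 2.449 + 0.601 + 0.771 = 6.630
Sum of the 6 distinct covariances = 6 × 0.5235 = 3.1410
total variance = sum of item variances + 2·Σcov = 6.630 + 2 × 3.1410 = 12.9120
α = (4/3)·(1 − 6.630/12.9120) = 0.649

coefficient alpha = 0.649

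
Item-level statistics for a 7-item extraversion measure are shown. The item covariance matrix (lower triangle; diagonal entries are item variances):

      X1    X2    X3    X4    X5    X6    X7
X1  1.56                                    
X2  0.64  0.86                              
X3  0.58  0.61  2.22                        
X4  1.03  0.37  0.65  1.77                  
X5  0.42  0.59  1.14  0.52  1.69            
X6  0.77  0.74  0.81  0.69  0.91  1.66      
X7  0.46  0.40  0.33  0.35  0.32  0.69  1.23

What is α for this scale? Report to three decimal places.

ΣVar(i) = 1.56 + 0.86 + 2.22 + 1.77 + 1.69 + 1.66 + 1.23 = 10.99
Sum of off-diagonal covariances = 13.02
Var(T) = 10.99 + 2 × 13.02 = 37.03
α = (k/(k−1))·(1 − ΣVar(i)/Var(T)) = (7/6)·(1 − 10.99/37.03) = 0.820

α = 0.820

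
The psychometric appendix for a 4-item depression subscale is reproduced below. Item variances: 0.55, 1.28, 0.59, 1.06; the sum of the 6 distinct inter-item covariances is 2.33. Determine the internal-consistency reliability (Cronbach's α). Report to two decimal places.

α = 0.76

Σσ²ᵢ = 0.55 + 1.28 + 0.59 + 1.06 = 3.48
Sum of distinct covariances = 2.33
Var(T) = Σσ²ᵢ + 2·Σcov = 3.48 + 2 × 2.33 = 8.14
α = (4/3)·(1 − 3.48/8.14) = 0.76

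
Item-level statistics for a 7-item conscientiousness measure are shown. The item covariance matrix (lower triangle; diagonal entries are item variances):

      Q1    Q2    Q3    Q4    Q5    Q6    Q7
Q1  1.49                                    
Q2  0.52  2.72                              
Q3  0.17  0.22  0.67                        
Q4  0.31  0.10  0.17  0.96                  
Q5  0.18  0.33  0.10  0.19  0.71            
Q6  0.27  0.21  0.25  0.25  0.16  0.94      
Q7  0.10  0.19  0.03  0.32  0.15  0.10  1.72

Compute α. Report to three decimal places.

α = 0.565

Σσ²ᵢ = 1.49 + 2.72 + 0.67 + 0.96 + 0.71 + 0.94 + 1.72 = 9.21
Sum of the distinct covariances = 4.32
total variance = 9.21 + 2 × 4.32 = 17.85
α = (k/(k−1))·(1 − Σσ²ᵢ/total variance) = (7/6)·(1 − 9.21/17.85) = 0.565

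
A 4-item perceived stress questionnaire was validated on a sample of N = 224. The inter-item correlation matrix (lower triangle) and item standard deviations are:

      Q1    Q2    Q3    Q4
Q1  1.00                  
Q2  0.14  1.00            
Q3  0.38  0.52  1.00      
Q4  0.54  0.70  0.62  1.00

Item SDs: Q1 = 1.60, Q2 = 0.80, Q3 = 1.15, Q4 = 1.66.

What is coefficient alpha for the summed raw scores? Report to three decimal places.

Σσ²ᵢ = 1.60² + 0.80² + 1.15² + 1.66² = 7.2781
Covariances σ_ij = r_ij · s_i · s_j:
  σ(Q1,Q2) = 0.14 × 1.60 × 0.80 = 0.1792
  σ(Q1,Q3) = 0.38 × 1.60 × 1.15 = 0.6992
  σ(Q1,Q4) = 0.54 × 1.60 × 1.66 = 1.4342
  σ(Q2,Q3) = 0.52 × 0.80 × 1.15 = 0.4784
  σ(Q2,Q4) = 0.70 × 0.80 × 1.66 = 0.9296
  σ(Q3,Q4) = 0.62 × 1.15 × 1.66 = 1.1836
σ²_T = Σσ²ᵢ + 2·Σσ_ij = 7.2781 + 2 × 4.9042 = 17.0865
α = (4/3)·(1 − 7.2781/17.0865) = 0.765

α = 0.765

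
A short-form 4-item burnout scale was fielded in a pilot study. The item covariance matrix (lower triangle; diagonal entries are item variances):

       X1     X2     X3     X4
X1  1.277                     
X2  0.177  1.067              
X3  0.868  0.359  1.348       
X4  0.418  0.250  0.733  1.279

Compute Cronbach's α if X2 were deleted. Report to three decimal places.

α = 0.763

Remaining items: X1, X3, X4 (k = 3).
ΣVar(i) = 1.277 + 1.348 + 1.279 = 3.904
σ²_total = 3.904 + 2 × 2.019 = 7.942
α (item deleted) = (3/2)·(1 − 3.904/7.942) = 0.763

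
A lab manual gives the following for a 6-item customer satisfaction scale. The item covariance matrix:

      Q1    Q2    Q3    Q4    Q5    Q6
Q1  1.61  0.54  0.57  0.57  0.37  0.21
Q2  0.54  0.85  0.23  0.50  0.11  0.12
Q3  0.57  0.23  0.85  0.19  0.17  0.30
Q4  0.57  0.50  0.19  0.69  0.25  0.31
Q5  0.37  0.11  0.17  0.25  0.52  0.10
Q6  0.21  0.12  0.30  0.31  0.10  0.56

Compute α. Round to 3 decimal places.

α = 0.769

ΣVar(i) = 1.61 + 0.85 + 0.85 + 0.69 + 0.52 + 0.56 = 5.08
Sum of the distinct covariances = 4.54
total variance = 5.08 + 2 × 4.54 = 14.16
α = (k/(k−1))·(1 − ΣVar(i)/total variance) = (6/5)·(1 − 5.08/14.16) = 0.769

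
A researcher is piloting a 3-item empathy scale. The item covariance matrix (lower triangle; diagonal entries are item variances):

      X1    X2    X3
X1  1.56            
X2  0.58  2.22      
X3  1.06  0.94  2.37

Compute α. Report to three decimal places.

α = 0.684

Σσᵢ² = 1.56 + 2.22 + 2.37 = 6.15
Sum of off-diagonal covariances = 2.58
σ²_total = 6.15 + 2 × 2.58 = 11.31
α = (k/(k−1))·(1 − Σσᵢ²/σ²_total) = (3/2)·(1 − 6.15/11.31) = 0.684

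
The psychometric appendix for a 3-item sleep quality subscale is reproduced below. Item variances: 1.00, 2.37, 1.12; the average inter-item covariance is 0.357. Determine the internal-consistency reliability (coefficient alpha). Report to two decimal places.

Σσ²ᵢ = 1.00 + 2.37 + 1.12 = 4.49
Sum of the 3 distinct covariances = 3 × 0.357 = 1.071
σ²_T = Σσ²ᵢ + 2·Σcov = 4.49 + 2 × 1.071 = 6.632
α = (3/2)·(1 − 4.49/6.632) = 0.48

α = 0.48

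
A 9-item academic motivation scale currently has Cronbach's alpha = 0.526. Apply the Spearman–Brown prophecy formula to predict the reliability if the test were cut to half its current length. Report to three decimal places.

predicted reliability = 0.357

Length factor m = 1/2
α' = m·α / (1 − (1−m)·α)
   = 1/2 × 0.526 / (1 − (1 − 1/2) × 0.526)
   = 0.2630 / 0.7370 = 0.357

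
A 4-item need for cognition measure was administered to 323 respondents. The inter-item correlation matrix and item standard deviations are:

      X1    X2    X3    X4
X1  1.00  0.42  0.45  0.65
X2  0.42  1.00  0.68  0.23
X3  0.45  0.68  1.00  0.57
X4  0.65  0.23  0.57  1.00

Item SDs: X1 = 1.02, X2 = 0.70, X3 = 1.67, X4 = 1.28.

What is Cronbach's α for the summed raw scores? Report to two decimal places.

Σσ²ᵢ = 1.02² + 0.70² + 1.67² + 1.28² = 5.9577
Covariances σ_ij = r_ij · s_i · s_j:
  σ(X1,X2) = 0.42 × 1.02 × 0.70 = 0.2999
  σ(X1,X3) = 0.45 × 1.02 × 1.67 = 0.7665
  σ(X1,X4) = 0.65 × 1.02 × 1.28 = 0.8486
  σ(X2,X3) = 0.68 × 0.70 × 1.67 = 0.7949
  σ(X2,X4) = 0.23 × 0.70 × 1.28 = 0.2061
  σ(X3,X4) = 0.57 × 1.67 × 1.28 = 1.2184
σ²_T = Σσ²ᵢ + 2·Σσ_ij = 5.9577 + 2 × 4.1344 = 14.2265
α = (4/3)·(1 − 5.9577/14.2265) = 0.77

α = 0.77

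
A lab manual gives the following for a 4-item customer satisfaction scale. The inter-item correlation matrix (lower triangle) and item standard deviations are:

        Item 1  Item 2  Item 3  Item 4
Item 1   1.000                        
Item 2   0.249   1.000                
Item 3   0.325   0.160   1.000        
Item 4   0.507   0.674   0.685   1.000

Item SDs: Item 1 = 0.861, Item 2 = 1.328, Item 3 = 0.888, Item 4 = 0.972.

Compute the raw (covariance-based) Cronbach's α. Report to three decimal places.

Σσ²ᵢ = 0.861² + 1.328² + 0.888² + 0.972² = 4.2382
Covariances σ_ij = r_ij · s_i · s_j:
  σ(Item 1,Item 2) = 0.249 × 0.861 × 1.328 = 0.2847
  σ(Item 1,Item 3) = 0.325 × 0.861 × 0.888 = 0.2485
  σ(Item 1,Item 4) = 0.507 × 0.861 × 0.972 = 0.4243
  σ(Item 2,Item 3) = 0.160 × 1.328 × 0.888 = 0.1887
  σ(Item 2,Item 4) = 0.674 × 1.328 × 0.972 = 0.8700
  σ(Item 3,Item 4) = 0.685 × 0.888 × 0.972 = 0.5912
σ²_T = Σσ²ᵢ + 2·Σσ_ij = 4.2382 + 2 × 2.6074 = 9.4530
α = (4/3)·(1 − 4.2382/9.4530) = 0.736

Cronbach's α = 0.736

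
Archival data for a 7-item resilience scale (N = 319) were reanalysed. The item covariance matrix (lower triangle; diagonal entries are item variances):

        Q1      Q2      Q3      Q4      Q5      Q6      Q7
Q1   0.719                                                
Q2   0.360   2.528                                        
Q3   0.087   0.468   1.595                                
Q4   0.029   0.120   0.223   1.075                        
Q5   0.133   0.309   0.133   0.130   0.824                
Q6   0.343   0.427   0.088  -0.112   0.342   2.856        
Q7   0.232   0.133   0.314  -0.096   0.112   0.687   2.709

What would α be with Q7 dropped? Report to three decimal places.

Remaining items: Q1, Q2, Q3, Q4, Q5, Q6 (k = 6).
ΣVar(i) = 0.719 + 2.528 + 1.595 + 1.075 + 0.824 + 2.856 = 9.597
σ²_total = 9.597 + 2 × 3.080 = 15.757
α (item deleted) = (6/5)·(1 − 9.597/15.757) = 0.469

α = 0.469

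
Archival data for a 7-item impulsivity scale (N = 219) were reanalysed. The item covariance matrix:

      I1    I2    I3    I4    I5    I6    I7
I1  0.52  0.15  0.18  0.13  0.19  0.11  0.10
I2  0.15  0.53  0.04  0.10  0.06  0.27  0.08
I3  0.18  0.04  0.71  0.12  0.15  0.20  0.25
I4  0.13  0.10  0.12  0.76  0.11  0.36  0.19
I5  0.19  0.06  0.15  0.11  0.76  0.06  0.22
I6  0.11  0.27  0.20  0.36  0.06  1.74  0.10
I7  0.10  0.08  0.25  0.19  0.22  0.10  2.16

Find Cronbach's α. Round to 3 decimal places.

sum of item variances = 0.52 + 0.53 + 0.71 + 0.76 + 0.76 + 1.74 + 2.16 = 7.18
Sum of the distinct covariances = 3.17
Var(T) = 7.18 + 2 × 3.17 = 13.52
α = (k/(k−1))·(1 − sum of item variances/Var(T)) = (7/6)·(1 − 7.18/13.52) = 0.547

Cronbach's α = 0.547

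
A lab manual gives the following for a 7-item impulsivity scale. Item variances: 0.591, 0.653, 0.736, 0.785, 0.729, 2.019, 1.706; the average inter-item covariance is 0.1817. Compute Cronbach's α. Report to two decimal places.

α = 0.60

Σσ²ᵢ = 0.591 + 0.653 + 0.736 + 0.785 + 0.729 + 2.019 + 1.706 = 7.219
Sum of the 21 distinct covariances = 21 × 0.1817 = 3.8157
σ²_T = Σσ²ᵢ + 2·Σcov = 7.219 + 2 × 3.8157 = 14.8504
α = (7/6)·(1 − 7.219/14.8504) = 0.60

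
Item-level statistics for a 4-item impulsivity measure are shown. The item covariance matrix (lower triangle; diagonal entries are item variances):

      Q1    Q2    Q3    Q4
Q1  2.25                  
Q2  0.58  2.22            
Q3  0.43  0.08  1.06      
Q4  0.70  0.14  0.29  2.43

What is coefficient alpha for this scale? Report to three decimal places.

sum of item variances = 2.25 + 2.22 + 1.06 + 2.43 = 7.96
Sum of off-diagonal covariances = 2.22
Var(T) = 7.96 + 2 × 2.22 = 12.40
α = (k/(k−1))·(1 − sum of item variances/Var(T)) = (4/3)·(1 − 7.96/12.40) = 0.477

coefficient alpha = 0.477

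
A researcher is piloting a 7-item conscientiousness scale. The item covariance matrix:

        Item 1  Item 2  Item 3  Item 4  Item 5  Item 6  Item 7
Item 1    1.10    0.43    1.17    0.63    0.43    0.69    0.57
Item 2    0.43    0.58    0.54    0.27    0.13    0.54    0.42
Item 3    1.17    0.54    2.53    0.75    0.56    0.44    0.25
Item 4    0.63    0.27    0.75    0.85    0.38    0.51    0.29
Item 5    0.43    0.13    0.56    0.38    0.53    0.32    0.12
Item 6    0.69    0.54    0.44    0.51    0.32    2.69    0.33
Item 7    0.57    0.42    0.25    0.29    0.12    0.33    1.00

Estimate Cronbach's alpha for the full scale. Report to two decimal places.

Cronbach's alpha = 0.79

Σσᵢ² = 1.10 + 0.58 + 2.53 + 0.85 + 0.53 + 2.69 + 1.00 = 9.28
Sum of the distinct covariances = 9.77
Var(T) = 9.28 + 2 × 9.77 = 28.82
α = (k/(k−1))·(1 − Σσᵢ²/Var(T)) = (7/6)·(1 − 9.28/28.82) = 0.79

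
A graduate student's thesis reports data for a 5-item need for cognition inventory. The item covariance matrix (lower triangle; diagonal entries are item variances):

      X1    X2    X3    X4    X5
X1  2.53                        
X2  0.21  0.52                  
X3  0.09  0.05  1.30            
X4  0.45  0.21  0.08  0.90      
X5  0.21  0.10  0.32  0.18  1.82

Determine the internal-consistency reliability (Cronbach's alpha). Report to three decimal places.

α = 0.437

sum of item variances = 2.53 + 0.52 + 1.30 + 0.90 + 1.82 = 7.07
Sum of off-diagonal covariances = 1.90
total variance = 7.07 + 2 × 1.90 = 10.87
α = (k/(k−1))·(1 − sum of item variances/total variance) = (5/4)·(1 − 7.07/10.87) = 0.437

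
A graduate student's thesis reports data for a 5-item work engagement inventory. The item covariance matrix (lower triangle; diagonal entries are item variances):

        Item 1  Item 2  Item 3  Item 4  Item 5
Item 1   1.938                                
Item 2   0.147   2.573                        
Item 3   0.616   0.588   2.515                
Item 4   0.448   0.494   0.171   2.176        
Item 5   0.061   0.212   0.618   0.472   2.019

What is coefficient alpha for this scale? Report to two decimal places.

Σσ²ᵢ = 1.938 + 2.573 + 2.515 + 2.176 + 2.019 = 11.221
Sum of off-diagonal covariances = 3.827
total variance = 11.221 + 2 × 3.827 = 18.875
α = (k/(k−1))·(1 − Σσ²ᵢ/total variance) = (5/4)·(1 − 11.221/18.875) = 0.51

coefficient alpha = 0.51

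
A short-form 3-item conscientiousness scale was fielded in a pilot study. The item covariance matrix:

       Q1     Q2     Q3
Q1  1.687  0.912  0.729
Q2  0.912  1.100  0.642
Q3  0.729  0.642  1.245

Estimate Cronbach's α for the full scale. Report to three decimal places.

Cronbach's α = 0.797

ΣVar(i) = 1.687 + 1.100 + 1.245 = 4.032
Σ_{i<j} σ_ij = 2.283
σ²_T = 4.032 + 2 × 2.283 = 8.598
α = (k/(k−1))·(1 − ΣVar(i)/σ²_T) = (3/2)·(1 − 4.032/8.598) = 0.797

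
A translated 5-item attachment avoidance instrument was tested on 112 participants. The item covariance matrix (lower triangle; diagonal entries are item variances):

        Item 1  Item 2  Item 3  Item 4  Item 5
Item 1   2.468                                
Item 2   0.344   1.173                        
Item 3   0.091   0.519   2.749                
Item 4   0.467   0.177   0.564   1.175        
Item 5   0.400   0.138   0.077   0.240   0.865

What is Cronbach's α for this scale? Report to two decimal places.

α = 0.52

Σσᵢ² = 2.468 + 1.173 + 2.749 + 1.175 + 0.865 = 8.430
Sum of the distinct covariances = 3.017
total variance = 8.430 + 2 × 3.017 = 14.464
α = (k/(k−1))·(1 − Σσᵢ²/total variance) = (5/4)·(1 − 8.430/14.464) = 0.52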